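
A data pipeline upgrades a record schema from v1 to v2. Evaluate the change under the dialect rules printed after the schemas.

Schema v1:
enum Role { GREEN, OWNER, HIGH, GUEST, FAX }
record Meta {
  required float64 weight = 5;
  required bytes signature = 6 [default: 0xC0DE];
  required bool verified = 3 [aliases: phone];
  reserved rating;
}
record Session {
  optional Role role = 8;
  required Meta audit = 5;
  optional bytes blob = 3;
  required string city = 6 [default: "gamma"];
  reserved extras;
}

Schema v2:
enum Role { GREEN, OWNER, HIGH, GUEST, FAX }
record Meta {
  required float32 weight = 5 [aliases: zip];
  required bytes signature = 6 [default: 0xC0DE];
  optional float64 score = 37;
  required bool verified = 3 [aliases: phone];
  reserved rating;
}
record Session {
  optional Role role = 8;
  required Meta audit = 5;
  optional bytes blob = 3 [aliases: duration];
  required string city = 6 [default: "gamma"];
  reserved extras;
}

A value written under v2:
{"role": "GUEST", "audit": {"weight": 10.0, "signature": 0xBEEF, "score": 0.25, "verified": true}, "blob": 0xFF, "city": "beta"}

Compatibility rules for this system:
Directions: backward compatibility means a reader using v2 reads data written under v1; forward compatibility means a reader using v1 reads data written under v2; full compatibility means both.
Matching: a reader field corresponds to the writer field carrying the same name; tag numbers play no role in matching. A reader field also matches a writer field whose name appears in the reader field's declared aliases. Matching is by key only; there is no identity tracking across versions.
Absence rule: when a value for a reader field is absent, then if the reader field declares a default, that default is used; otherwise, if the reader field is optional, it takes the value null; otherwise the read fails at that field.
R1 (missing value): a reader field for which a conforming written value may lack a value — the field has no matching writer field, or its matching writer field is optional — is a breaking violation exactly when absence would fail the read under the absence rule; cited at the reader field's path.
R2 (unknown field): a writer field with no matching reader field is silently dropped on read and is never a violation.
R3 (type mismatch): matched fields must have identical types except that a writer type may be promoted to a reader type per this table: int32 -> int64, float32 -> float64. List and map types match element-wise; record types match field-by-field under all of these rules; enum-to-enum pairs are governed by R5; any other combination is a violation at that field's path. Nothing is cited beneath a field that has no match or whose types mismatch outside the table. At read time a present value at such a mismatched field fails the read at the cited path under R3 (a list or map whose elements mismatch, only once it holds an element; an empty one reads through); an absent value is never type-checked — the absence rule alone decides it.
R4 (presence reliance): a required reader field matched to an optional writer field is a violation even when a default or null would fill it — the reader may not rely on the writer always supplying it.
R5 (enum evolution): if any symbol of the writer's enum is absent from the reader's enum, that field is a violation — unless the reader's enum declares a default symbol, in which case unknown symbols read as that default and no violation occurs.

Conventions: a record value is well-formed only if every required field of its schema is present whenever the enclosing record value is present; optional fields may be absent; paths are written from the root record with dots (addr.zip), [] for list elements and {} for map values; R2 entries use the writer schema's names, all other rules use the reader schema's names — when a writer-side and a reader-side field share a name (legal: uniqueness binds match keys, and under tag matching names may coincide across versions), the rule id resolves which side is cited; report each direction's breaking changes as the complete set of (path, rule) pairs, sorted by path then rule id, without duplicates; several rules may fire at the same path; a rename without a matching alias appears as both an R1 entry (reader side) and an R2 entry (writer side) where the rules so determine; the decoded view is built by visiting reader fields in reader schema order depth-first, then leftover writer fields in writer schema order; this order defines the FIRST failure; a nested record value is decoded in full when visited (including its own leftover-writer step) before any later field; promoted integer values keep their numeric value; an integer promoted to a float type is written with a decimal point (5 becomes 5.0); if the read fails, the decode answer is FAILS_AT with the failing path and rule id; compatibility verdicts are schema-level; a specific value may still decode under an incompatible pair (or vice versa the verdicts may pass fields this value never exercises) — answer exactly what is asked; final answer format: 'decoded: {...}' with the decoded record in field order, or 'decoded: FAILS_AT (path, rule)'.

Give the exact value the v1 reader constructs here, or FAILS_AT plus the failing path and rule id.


decoded: {"role": "GUEST", "audit": {"weight": 10.0, "signature": 0xBEEF, "verified": true}, "blob": 0xFF, "city": "beta"}

each type pair in Session: writer, then reader
decoding the Session value with the v1 reader:
  role := "GUEST"
  audit.weight := 10.0 (float32 -> float64)
  audit.signature := 0xBEEF
  audit.verified := true
  writer audit.score: no reader field; dropped
  blob := 0xFF
  city := "beta"
  => decoded: {"role": "GUEST", "audit": {"weight": 10.0, "signature": 0xBEEF, "verified": true}, "blob": 0xFF, "city": "beta"}
remaining Session differences; none change what is asked:
  added field score to record Meta: optional float64, tag 37 (in v2 it sits immediately before verified) -> no rule fires on it and the decoded Session view is identical with or without it
  field weight in record Meta: type float64 changed to float32 -> schema-level compatibility only; this Session value's decode is unchanged


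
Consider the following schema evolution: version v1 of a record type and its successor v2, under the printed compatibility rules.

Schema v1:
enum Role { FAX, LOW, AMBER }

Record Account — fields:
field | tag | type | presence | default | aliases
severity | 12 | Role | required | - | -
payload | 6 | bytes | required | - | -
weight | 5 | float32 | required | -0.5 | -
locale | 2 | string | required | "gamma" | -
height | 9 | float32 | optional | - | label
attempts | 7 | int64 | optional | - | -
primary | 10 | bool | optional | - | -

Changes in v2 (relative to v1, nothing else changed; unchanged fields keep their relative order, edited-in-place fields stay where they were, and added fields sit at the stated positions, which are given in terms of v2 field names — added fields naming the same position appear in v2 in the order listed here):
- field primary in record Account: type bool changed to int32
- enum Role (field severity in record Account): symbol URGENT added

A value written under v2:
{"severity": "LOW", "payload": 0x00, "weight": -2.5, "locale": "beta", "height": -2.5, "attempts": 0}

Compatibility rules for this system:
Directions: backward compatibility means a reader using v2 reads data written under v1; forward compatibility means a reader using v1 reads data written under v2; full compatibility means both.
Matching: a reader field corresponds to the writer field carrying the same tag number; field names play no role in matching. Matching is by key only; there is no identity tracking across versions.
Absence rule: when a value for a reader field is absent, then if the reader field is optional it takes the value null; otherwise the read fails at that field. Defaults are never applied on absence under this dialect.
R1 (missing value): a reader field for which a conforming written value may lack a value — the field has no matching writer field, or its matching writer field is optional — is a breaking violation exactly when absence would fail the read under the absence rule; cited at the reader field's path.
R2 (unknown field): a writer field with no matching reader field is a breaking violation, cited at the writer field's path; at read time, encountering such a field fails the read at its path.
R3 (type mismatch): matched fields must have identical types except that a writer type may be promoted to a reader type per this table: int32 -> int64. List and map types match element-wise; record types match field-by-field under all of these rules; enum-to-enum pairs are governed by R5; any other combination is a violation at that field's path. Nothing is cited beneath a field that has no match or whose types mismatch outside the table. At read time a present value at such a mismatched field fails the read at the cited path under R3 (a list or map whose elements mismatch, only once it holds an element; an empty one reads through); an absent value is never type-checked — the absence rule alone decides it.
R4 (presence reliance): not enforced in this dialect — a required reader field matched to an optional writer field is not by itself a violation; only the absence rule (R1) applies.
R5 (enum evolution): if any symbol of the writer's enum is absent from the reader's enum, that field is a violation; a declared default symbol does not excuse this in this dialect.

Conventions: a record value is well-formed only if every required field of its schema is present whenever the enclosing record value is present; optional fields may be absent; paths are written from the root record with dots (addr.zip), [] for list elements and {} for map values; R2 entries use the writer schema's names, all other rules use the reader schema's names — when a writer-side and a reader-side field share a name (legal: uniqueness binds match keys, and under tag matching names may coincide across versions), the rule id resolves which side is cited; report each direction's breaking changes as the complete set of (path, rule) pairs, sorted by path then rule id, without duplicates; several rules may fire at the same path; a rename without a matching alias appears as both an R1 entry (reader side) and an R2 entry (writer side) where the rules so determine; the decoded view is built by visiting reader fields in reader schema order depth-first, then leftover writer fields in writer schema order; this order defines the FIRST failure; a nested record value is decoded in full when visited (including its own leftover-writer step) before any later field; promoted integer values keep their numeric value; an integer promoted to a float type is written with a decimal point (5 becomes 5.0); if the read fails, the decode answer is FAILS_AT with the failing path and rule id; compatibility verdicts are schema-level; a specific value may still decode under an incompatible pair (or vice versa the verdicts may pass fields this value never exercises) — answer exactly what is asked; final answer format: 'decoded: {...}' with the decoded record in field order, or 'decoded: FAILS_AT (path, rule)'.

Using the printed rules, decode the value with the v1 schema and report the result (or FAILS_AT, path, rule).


decoded: {"severity": "LOW", "payload": 0x00, "weight": -2.5, "locale": "beta", "height": -2.5, "attempts": 0, "primary": null}

the writer's type comes first in each Account pair
decoding the Account value with the v1 reader:
  severity := "LOW"
  payload := 0x00
  weight := -2.5
  locale := "beta"
  height := -2.5
  attempts := 0
  primary := null (absent, optional -> null)
  => decoded: {"severity": "LOW", "payload": 0x00, "weight": -2.5, "locale": "beta", "height": -2.5, "attempts": 0, "primary": null}
the other Account changes do not affect what is asked:
  field primary in record Account: type bool changed to int32 -> a verdict-level change on Account — the shown value reads the same
  enum Role (field severity in record Account): symbol URGENT added -> a verdict-level change on Account — the shown value reads the same


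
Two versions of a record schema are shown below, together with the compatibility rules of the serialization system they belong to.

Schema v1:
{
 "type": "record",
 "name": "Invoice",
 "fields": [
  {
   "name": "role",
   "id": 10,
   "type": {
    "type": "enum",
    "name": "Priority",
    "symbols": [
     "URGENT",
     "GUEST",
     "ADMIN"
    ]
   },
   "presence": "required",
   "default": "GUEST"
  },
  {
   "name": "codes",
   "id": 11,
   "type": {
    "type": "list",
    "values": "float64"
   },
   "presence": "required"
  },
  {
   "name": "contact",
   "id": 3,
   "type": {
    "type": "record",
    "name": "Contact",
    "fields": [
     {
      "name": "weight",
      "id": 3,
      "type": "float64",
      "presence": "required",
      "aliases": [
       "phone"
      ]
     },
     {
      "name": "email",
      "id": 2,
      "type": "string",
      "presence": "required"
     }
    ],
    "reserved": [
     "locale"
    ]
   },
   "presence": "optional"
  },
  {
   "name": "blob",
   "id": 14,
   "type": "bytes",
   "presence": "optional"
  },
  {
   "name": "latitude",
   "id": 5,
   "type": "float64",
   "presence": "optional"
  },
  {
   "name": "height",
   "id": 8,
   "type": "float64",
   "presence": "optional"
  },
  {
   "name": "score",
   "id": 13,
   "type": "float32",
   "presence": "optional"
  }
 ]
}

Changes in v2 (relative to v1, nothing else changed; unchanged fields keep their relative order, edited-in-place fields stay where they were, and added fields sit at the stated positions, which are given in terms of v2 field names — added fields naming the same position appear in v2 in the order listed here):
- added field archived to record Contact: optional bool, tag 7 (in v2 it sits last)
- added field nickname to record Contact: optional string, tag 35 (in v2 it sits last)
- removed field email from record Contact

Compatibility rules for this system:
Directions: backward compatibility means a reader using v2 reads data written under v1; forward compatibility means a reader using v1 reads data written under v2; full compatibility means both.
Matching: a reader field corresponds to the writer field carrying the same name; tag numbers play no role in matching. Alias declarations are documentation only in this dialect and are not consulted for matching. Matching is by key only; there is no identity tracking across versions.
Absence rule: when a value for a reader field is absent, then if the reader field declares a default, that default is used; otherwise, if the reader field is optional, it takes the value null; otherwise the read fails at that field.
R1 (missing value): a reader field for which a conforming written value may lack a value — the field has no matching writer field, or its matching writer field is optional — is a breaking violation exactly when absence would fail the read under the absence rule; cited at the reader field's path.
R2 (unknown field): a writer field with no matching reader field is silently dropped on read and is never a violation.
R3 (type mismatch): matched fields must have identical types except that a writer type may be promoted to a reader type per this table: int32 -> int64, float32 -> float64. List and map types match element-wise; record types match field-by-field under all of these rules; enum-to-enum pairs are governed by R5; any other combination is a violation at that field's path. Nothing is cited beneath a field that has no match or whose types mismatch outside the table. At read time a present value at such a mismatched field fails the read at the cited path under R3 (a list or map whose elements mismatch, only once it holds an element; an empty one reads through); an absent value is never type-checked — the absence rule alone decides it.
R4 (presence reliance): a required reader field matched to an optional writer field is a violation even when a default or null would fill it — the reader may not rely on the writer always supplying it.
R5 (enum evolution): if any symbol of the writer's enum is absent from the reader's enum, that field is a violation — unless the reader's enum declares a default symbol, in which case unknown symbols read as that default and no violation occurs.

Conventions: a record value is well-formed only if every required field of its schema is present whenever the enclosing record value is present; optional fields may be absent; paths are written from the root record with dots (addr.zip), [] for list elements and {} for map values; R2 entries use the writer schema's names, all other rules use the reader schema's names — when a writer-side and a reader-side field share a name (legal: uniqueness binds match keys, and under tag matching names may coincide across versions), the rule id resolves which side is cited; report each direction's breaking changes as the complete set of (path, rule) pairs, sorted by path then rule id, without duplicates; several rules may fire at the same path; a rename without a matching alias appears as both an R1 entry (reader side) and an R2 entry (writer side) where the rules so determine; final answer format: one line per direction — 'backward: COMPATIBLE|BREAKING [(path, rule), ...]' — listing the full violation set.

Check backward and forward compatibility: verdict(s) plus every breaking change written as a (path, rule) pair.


arrows below run writer -> reader for Invoice
backward for Invoice (reader v2, writer v1):
  Priority -> Priority, writer required: role aligns to role
  list<float64> -> list<float64>, writer required: codes aligns to codes
  Contact -> Contact, writer optional: contact aligns to contact
  bytes -> bytes, writer optional: blob aligns to blob
  float64 -> float64, writer optional: latitude aligns to latitude
  float64 -> float64, writer optional: height aligns to height
  float32 -> float32, writer optional: score aligns to score
  float64 -> float64, writer required: contact.weight aligns to contact.weight
  contact.archived: no writer-side match
  contact.nickname: no writer-side match
  contact.email (writer side), unknown to reader
  => backward: COMPATIBLE
forward for Invoice (reader v1, writer v2):
  Priority -> Priority, writer required: role aligns to role
  list<float64> -> list<float64>, writer required: codes aligns to codes
  Contact -> Contact, writer optional: contact aligns to contact
  bytes -> bytes, writer optional: blob aligns to blob
  float64 -> float64, writer optional: latitude aligns to latitude
  float64 -> float64, writer optional: height aligns to height
  float32 -> float32, writer optional: score aligns to score
  float64 -> float64, writer required: contact.weight aligns to contact.weight
  contact.email: no writer-side match
  contact.archived (writer side), unknown to reader
  contact.nickname (writer side), unknown to reader
  rule R1 violated at contact.email
  => forward: BREAKING (1)

backward: COMPATIBLE []; forward: BREAKING [(contact.email, R1)]


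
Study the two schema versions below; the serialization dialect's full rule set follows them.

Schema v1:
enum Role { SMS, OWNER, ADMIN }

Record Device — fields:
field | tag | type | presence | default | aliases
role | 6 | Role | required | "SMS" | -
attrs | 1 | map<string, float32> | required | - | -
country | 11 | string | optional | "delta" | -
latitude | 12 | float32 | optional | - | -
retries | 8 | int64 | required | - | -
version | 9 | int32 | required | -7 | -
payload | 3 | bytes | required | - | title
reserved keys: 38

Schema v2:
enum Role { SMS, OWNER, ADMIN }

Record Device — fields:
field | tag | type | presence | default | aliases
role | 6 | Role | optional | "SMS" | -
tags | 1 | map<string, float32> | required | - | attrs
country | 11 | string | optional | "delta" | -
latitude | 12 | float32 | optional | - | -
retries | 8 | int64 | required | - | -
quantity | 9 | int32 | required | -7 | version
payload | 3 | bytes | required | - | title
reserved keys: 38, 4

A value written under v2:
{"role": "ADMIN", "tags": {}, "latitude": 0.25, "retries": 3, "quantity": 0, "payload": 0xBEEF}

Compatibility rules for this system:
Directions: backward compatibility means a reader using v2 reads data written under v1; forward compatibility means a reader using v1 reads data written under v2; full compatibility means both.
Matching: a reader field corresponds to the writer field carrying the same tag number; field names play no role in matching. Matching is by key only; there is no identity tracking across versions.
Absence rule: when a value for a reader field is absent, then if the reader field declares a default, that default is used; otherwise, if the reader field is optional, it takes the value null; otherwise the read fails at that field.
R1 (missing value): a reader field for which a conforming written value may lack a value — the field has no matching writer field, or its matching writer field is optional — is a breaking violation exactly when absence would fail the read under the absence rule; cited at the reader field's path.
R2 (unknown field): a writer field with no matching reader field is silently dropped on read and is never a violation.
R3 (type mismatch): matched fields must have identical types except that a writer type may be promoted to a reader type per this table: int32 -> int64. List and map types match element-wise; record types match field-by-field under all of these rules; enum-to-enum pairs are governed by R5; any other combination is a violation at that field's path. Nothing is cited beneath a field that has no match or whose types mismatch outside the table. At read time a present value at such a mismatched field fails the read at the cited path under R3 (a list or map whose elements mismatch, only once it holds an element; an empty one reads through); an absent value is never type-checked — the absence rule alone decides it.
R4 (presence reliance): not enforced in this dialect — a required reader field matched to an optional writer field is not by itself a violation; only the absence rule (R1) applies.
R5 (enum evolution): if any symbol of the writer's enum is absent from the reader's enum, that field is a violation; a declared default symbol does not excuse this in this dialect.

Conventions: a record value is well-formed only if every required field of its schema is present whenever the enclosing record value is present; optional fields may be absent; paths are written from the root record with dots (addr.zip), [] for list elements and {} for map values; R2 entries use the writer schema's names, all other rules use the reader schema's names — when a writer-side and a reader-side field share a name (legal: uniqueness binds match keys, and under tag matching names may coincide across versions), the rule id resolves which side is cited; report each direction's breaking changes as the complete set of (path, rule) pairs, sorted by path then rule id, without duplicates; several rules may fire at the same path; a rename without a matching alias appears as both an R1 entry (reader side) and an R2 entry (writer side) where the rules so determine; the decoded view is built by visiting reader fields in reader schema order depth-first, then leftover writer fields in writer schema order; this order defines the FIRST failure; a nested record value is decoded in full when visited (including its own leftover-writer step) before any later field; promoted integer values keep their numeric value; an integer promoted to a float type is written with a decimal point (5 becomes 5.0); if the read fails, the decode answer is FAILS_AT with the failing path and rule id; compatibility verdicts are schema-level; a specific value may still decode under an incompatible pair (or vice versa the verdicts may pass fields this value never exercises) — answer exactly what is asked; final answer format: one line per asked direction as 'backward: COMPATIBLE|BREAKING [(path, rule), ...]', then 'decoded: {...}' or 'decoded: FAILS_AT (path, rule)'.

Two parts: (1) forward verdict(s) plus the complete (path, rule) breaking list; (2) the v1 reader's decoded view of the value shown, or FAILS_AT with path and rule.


forward: COMPATIBLE []; decoded: {"role": "ADMIN", "attrs": {}, "country": "delta", "latitude": 0.25, "retries": 3, "version": 0, "payload": 0xBEEF}

in Device below, arrows point writer -> reader
checking forward for Device: reader v1 against writer v2:
  writer optional, Role -> Role: reader role maps from writer role
  writer required, map<string, float32> -> map<string, float32>: reader attrs maps from writer tags
  writer optional, string -> string: reader country maps from writer country
  writer optional, float32 -> float32: reader latitude maps from writer latitude
  writer required, int64 -> int64: reader retries maps from writer retries
  writer required, int32 -> int32: reader version maps from writer quantity
  writer required, bytes -> bytes: reader payload maps from writer payload
  => no violations; forward on Device: COMPATIBLE
decode (reader v1):
  role := "ADMIN"
  attrs := {} (from writer tags)
  country := "delta" (no value, default fills)
  latitude := 0.25
  retries := 3
  version := 0 (from writer quantity)
  payload := 0xBEEF
  => decoded: {"role": "ADMIN", "attrs": {}, "country": "delta", "latitude": 0.25, "retries": 3, "version": 0, "payload": 0xBEEF}
the other Device changes do not affect what is asked:
  renamed field attrs to tags in record Device (alias attrs declared on the renamed field) -> no rule fires on it in Device's dialect; the asked verdict holds
  field role in record Device: required changed to optional -> no rule fires on it in Device's dialect; the asked verdict holds
  renamed field version to quantity in record Device (alias version declared on the renamed field) -> no rule fires on it in Device's dialect; the asked verdict holds


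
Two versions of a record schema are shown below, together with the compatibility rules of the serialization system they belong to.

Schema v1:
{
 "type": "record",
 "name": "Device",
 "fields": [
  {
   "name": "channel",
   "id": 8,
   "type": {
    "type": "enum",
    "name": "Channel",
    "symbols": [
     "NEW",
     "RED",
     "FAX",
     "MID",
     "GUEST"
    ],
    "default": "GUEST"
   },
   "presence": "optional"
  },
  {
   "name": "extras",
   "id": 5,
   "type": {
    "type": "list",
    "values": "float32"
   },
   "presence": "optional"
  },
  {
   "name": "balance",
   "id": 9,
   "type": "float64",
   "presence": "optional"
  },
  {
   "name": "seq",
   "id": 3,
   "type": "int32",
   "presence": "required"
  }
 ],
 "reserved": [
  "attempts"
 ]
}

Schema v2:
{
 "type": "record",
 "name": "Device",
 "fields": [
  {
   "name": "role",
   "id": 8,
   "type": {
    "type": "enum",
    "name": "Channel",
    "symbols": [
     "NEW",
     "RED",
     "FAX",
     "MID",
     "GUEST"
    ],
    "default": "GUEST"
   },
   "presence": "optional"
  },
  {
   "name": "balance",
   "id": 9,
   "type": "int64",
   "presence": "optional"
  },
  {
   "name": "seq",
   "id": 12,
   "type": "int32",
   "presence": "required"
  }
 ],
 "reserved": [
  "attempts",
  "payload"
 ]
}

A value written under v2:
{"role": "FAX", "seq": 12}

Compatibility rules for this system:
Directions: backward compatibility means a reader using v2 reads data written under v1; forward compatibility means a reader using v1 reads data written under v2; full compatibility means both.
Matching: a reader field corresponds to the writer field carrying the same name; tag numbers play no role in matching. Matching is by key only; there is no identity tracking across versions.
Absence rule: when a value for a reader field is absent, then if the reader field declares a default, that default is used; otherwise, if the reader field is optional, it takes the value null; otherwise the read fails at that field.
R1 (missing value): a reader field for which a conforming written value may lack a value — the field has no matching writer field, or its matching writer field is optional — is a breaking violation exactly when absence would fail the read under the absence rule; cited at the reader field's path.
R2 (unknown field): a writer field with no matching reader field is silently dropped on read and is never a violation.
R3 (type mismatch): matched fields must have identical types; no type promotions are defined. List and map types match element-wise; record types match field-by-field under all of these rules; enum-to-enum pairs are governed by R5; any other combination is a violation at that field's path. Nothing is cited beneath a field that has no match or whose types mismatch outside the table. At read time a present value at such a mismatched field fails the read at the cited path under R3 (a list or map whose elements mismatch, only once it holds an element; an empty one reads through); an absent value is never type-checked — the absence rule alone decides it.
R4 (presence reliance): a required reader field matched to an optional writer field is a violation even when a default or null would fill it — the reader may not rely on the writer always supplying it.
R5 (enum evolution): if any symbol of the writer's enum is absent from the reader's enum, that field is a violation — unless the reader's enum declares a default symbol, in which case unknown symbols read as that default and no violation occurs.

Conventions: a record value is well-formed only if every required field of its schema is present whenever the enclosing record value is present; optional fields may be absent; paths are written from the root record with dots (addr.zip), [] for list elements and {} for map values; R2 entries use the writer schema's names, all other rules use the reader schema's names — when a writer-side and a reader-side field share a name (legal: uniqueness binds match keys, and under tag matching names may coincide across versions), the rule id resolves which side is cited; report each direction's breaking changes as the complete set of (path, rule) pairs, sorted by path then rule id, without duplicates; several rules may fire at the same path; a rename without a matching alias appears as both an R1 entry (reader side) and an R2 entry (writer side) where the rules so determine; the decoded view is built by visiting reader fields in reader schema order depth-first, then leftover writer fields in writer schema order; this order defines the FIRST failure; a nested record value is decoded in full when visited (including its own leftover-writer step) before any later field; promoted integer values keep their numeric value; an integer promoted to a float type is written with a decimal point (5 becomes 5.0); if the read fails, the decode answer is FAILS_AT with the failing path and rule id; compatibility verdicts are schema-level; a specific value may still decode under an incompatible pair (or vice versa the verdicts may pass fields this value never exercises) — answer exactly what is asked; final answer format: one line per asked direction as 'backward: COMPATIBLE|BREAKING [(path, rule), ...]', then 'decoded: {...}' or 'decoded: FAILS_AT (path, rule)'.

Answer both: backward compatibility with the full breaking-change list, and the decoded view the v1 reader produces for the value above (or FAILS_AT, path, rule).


the writer's type comes first in each Device pair
backward analysis of Device with v2 as reader and v1 as writer:
  role: no writer-side match
  balance <- balance (float64 -> int64, writer optional)
  seq <- seq (int32 -> int32, writer required)
  channel (writer side), unknown to reader
  extras (writer side), unknown to reader
  rule R3 violated at balance
  backward on Device therefore BREAKING (1)
decode (reader v1):
  channel := null (not supplied -> null)
  extras := null (not supplied -> null)
  balance := null (not supplied -> null)
  seq := 12
  writer role: unmatched, discarded
  => decoded: {"channel": null, "extras": null, "balance": null, "seq": 12}
checking off the Device differences that do not matter here:
  field seq in record Device: tag 3 changed to 12 -> fires no rule on Device, leaving the asked answer as it is
  removed field extras from record Device -> fires no rule on Device, leaving the asked answer as it is

backward: BREAKING [(balance, R3)]; decoded: {"channel": null, "extras": null, "balance": null, "seq": 12}


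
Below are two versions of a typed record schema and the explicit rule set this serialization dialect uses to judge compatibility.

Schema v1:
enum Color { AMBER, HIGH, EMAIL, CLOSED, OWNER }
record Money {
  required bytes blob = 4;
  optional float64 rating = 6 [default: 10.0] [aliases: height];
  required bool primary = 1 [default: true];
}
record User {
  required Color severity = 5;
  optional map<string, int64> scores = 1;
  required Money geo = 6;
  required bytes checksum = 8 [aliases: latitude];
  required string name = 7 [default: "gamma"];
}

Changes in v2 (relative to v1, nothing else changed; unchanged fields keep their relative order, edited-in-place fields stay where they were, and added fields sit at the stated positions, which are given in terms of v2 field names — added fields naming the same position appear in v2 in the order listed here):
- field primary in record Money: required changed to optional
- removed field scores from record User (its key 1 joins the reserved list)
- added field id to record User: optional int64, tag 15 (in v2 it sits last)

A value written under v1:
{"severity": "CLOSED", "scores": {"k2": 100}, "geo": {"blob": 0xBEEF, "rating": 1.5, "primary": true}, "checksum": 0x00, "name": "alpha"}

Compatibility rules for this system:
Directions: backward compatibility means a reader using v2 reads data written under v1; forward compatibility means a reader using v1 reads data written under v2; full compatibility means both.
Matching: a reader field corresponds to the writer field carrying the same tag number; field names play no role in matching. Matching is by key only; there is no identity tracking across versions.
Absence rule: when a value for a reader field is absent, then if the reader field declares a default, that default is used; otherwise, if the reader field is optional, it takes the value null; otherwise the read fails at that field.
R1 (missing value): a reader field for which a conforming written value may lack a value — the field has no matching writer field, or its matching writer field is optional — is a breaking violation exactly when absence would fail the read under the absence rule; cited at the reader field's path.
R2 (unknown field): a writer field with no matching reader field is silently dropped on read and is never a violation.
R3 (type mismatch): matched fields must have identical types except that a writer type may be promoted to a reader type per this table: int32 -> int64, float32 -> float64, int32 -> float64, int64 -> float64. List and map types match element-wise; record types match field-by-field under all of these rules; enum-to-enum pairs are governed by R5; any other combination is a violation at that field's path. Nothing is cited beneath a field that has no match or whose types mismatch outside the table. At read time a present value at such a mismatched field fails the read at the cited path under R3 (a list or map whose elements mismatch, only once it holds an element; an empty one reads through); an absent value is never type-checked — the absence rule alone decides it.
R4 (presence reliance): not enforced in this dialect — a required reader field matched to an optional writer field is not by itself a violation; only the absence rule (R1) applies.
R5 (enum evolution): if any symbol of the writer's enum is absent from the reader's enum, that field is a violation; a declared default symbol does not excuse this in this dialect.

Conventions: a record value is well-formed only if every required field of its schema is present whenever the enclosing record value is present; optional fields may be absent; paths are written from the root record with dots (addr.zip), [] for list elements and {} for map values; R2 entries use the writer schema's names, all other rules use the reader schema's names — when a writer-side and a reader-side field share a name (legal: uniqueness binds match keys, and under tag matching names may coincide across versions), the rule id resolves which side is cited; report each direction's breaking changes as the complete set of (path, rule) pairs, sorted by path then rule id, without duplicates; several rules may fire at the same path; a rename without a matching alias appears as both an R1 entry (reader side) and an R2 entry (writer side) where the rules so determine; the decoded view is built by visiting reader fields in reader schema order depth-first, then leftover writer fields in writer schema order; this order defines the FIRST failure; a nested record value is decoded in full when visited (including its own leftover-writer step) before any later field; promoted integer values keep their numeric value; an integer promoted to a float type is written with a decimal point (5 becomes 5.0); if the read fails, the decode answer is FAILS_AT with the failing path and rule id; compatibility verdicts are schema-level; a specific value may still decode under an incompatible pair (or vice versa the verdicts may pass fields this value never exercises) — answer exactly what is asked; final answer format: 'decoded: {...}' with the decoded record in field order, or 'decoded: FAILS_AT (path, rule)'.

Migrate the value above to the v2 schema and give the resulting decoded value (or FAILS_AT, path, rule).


the writer's type comes first in each User pair
decoding the User value with the v2 reader:
  severity := "CLOSED"
  geo.blob := 0xBEEF
  geo.rating := 1.5
  geo.primary := true
  checksum := 0x00
  name := "alpha"
  id := null (absent, optional -> null)
  writer scores: unknown -> dropped
  => decoded: {"severity": "CLOSED", "geo": {"blob": 0xBEEF, "rating": 1.5, "primary": true}, "checksum": 0x00, "name": "alpha", "id": null}
ruling out the remaining User differences:
  field primary in record Money: required changed to optional -> inert under this dialect — no rule fires on User and the result does not move

decoded: {"severity": "CLOSED", "geo": {"blob": 0xBEEF, "rating": 1.5, "primary": true}, "checksum": 0x00, "name": "alpha", "id": null}


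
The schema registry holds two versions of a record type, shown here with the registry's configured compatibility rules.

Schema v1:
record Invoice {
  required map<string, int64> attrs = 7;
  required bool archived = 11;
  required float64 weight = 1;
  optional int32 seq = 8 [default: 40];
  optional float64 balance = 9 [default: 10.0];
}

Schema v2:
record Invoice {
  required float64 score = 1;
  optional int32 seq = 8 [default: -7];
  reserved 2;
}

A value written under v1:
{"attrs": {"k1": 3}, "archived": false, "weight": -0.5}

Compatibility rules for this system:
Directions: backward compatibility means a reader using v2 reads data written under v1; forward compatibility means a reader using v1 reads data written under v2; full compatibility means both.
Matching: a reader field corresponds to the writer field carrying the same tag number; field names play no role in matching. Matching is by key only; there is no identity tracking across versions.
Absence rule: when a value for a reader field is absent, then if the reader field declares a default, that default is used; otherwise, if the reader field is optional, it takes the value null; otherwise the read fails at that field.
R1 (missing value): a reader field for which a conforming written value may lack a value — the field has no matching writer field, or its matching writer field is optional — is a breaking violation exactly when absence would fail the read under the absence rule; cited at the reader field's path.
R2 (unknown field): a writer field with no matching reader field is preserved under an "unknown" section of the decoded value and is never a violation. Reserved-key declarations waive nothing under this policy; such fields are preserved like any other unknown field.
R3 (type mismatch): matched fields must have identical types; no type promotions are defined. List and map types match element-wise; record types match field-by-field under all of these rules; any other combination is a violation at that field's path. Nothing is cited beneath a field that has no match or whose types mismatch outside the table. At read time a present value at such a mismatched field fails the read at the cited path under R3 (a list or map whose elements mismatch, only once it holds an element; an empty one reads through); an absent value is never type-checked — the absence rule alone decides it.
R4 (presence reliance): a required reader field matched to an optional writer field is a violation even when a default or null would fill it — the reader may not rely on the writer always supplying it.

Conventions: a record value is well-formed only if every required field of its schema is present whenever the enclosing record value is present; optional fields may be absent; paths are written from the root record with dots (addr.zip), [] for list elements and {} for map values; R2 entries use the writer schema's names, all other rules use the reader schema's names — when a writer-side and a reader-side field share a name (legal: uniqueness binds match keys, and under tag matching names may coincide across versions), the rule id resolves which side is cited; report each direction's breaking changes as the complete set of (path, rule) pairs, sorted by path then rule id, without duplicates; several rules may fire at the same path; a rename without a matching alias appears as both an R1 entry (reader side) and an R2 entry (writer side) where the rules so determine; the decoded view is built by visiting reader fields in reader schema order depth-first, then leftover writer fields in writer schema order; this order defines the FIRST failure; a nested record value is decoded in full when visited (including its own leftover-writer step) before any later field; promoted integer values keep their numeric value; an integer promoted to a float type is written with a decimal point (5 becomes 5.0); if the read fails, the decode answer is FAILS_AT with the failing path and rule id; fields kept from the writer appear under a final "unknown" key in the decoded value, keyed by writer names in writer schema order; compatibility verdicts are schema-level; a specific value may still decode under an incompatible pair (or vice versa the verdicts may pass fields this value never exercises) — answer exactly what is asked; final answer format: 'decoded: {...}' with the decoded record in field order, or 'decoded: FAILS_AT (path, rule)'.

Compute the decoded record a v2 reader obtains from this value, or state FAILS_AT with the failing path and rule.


decoded: {"score": -0.5, "seq": -7, "unknown": {"attrs": {"k1": 3}, "archived": false}}

arrows below run writer -> reader for Invoice
decoding the Invoice value with the v2 reader:
  score := -0.5 (from writer weight)
  seq := -7 (missing; default applied)
  writer attrs: kept under "unknown"
  writer archived: kept under "unknown"
  => decoded: {"score": -0.5, "seq": -7, "unknown": {"attrs": {"k1": 3}, "archived": false}}
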